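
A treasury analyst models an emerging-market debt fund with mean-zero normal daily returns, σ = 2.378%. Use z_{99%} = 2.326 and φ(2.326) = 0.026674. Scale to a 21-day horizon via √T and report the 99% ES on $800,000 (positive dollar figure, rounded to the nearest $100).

σ_{21d} = 2.378% × √21 = 10.897%.
ES multiplier = φ(z)/(1−α) = 0.026674/0.01 = 2.667.
ES = 10.897% × 2.667 = 29.062%; on $800,000: $232,496.

$232,500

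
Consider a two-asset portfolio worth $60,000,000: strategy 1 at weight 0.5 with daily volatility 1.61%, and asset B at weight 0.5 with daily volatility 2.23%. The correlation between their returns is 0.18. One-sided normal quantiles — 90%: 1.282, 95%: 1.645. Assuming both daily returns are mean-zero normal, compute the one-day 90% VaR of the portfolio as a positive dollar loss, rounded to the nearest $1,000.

σ_p² = 0.5²·1.61² + 0.5²·2.23² + 2·0.18·0.5·0.5·1.61·2.23 = 2.2144 (%²).
σ_p = √2.2144 = 1.488%.
VaR = 1.282 × 1.488% = 1.908%; on $60,000,000 that is $1,144,800.

$1,145,000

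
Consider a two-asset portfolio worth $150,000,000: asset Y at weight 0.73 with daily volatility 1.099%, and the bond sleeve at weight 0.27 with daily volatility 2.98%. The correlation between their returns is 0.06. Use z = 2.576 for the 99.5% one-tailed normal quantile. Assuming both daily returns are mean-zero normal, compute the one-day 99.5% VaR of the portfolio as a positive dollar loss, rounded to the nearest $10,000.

σ_p² = 0.73²·1.099² + 0.27²·2.98² + 2·0.06·0.73·0.27·1.099·2.98 = 1.3685 (%²).
σ_p = √1.3685 = 1.170%.
VaR = 2.576 × 1.170% = 3.014%; on $150,000,000 that is $4,521,000.

$4,520,000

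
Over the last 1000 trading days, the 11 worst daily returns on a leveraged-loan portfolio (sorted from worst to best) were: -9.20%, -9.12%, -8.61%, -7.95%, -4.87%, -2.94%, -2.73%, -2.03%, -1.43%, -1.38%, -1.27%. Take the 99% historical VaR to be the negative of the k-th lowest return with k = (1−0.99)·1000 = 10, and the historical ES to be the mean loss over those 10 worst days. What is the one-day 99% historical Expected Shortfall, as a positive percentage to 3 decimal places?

5.026%

The 10 worst returns sum to -50.26%.
ES = −(-50.26%) / 10 = 5.026%.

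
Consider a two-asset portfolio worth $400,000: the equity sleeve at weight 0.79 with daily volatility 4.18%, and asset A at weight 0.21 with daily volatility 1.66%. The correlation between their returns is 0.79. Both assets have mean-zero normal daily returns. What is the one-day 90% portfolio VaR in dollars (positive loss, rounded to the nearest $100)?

σ_p² = 0.79²·4.18² + 0.21²·1.66² + 2·0.79·0.79·0.21·4.18·1.66 = 12.8449 (%²).
σ_p = √12.8449 = 3.584%.
At 90%, z = 1.282.
VaR = 1.282 × 3.584% = 4.595%; on $400,000 that is $18,380.

$18,400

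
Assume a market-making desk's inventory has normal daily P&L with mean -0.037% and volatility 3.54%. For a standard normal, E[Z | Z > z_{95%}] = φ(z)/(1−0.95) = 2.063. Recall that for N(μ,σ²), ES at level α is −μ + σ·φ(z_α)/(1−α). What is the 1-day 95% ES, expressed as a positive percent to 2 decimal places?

ES = −(-0.037%) + 3.54% × 2.063 = 7.340%.

7.34%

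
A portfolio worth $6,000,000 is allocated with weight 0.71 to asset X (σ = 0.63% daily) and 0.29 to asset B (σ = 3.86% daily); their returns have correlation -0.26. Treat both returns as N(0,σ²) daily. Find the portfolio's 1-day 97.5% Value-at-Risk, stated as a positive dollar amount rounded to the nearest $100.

σ_p² = 0.71²·0.63² + 0.29²·3.86² + 2·-0.26·0.71·0.29·0.63·3.86 = 1.1928 (%²).
σ_p = √1.1928 = 1.092%.
At 97.5%, z = 1.960.
VaR = 1.960 × 1.092% = 2.140%; on $6,000,000 that is $128,400.

$128,400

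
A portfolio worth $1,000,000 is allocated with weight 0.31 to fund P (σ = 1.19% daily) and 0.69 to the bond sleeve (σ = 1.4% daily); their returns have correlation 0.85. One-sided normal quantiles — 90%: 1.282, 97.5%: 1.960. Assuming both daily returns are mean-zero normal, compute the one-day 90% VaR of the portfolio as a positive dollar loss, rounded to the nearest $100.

σ_p² = 0.31²·1.19² + 0.69²·1.4² + 2·0.85·0.31·0.69·1.19·1.4 = 1.6751 (%²).
σ_p = √1.6751 = 1.294%.
VaR = 1.282 × 1.294% = 1.659%; on $1,000,000 that is $16,590.

$16,600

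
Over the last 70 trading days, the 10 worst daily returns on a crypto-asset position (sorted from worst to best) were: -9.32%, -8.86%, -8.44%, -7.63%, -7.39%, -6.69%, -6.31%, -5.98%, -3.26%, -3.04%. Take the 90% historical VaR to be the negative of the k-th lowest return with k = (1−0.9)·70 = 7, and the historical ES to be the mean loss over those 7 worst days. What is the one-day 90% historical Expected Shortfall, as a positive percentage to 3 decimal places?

The 7 worst returns sum to -54.64%.
ES = −(-54.64%) / 7 = 7.8057…% ≈ 7.806%.

7.806%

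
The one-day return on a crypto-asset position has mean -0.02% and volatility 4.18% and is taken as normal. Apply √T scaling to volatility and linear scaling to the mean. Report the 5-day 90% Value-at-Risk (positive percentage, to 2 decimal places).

At 90%, z = 1.282.
σ_{5d} = 4.18% × √5 = 9.347%; μ_{5d} = 5 × -0.02% = -0.100%.
VaR = −(-0.100%) + 1.282 × 9.347% = 12.083%.

12.08%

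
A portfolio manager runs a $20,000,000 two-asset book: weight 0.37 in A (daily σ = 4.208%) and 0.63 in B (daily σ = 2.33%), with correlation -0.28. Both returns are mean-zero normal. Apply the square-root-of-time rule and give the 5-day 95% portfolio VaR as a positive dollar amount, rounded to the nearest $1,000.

$1,336,000

σ_p = √(0.37²·4.208² + 0.63²·2.33² + 2·-0.28·0.37·0.63·4.208·2.33) = 1.816%.
σ_{5d} = 1.816% × √5 = 4.061%.
z(95%) = 1.645.
VaR = 1.645 × 4.061% = 6.680%; on $20,000,000 that is $1,336,000.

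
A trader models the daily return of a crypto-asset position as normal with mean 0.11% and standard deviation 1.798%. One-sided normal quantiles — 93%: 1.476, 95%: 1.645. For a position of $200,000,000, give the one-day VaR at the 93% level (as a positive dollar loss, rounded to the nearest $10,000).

VaR = −μ + z·σ = −(0.11%) + 1.476 × 1.798% = 2.544%.
On $200,000,000: 0.02544 × $200,000,000 = $5,088,000.

$5,090,000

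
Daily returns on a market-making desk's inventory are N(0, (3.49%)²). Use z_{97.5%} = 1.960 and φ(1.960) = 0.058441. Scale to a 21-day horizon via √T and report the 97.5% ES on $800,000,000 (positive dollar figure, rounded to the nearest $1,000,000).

$299,000,000

σ_{21d} = 3.49% × √21 = 15.993%.
ES multiplier = φ(z)/(1−α) = 0.058441/0.025 = 2.338.
ES = 15.993% × 2.338 = 37.392%; on $800,000,000: $299,136,000.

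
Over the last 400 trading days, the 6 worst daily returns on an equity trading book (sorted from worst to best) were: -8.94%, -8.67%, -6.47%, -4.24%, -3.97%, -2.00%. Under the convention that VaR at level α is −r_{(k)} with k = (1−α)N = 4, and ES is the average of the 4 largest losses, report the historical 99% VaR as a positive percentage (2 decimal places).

k = 4; the 4th lowest return is -4.24%, so VaR = 4.24%.

4.24%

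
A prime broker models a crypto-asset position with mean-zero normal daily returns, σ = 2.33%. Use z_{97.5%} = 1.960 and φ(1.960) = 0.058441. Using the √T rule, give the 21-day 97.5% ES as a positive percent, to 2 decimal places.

σ_{21d} = 2.33% × √21 = 10.677%.
ES multiplier = φ(z)/(1−α) = 0.058441/0.025 = 2.338.
ES = 10.677% × 2.338 = 24.963%.

24.96%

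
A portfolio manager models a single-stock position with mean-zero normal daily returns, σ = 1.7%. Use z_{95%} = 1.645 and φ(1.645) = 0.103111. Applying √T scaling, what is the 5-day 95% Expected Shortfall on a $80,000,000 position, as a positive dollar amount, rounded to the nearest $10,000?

$6,270,000

σ_{5d} = 1.7% × √5 = 3.801%.
ES multiplier = φ(z)/(1−α) = 0.103111/0.05 = 2.062.
ES = 3.801% × 2.062 = 7.838%; on $80,000,000: $6,270,400.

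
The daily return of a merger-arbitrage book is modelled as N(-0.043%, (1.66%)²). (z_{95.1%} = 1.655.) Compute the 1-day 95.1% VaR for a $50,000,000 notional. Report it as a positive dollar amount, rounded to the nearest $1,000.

VaR = −μ + z·σ = −(-0.043%) + 1.655 × 1.66% = 2.790%.
On $50,000,000: 0.02790 × $50,000,000 = $1,395,000.

$1,395,000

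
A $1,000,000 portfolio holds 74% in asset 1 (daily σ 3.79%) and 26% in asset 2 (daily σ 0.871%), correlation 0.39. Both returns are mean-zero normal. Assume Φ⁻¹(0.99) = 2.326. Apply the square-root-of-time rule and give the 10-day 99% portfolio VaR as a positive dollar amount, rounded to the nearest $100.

$213,300

σ_p = √(0.74²·3.79² + 0.26²·0.871² + 2·0.39·0.74·0.26·3.79·0.871) = 2.900%.
σ_{10d} = 2.900% × √10 = 9.171%.
VaR = 2.326 × 9.171% = 21.332%; on $1,000,000 that is $213,320.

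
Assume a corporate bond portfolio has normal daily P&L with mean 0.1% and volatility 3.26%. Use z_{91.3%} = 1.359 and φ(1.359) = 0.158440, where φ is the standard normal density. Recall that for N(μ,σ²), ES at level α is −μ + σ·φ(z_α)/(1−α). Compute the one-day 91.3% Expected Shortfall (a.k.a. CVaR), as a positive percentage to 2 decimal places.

Tail multiplier: φ(z)/(1−α) = 0.158440 / 0.087 = 1.821.
ES = −(0.1%) + 3.26% × 1.821 = 5.836%.

5.84%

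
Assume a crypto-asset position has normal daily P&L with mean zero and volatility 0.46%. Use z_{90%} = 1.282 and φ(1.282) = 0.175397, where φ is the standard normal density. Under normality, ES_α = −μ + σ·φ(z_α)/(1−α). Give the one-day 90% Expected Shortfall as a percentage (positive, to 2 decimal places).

Tail multiplier: φ(z)/(1−α) = 0.175397 / 0.1 = 1.754.
ES = 0.46% × 1.754 = 0.807%.

0.81%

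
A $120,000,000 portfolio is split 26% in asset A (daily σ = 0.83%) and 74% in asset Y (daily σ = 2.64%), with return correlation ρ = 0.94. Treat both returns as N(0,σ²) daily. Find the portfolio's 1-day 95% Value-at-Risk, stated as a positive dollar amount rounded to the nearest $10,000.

σ_p² = 0.26²·0.83² + 0.74²·2.64² + 2·0.94·0.26·0.74·0.83·2.64 = 4.6557 (%²).
σ_p = √4.6557 = 2.158%.
At 95%, z = 1.645.
VaR = 1.645 × 2.158% = 3.550%; on $120,000,000 that is $4,260,000.

$4,260,000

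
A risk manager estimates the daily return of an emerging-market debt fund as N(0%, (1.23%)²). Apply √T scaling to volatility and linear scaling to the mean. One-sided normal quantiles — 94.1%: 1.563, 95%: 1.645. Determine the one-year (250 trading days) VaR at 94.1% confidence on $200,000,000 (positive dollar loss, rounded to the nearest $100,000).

σ_{250d} = 1.23% × √250 = 19.448%.
VaR = 1.563 × 19.448% = 30.397%.
On $200,000,000: 0.30397 × $200,000,000 = $60,794,000.

$60,800,000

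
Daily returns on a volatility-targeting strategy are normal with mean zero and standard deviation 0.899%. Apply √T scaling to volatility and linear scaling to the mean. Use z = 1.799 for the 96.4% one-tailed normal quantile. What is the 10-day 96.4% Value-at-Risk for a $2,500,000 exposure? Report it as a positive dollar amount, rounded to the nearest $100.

σ_{10d} = 0.899% × √10 = 2.843%.
VaR = 1.799 × 2.843% = 5.115%.
On $2,500,000: 0.05115 × $2,500,000 = $127,875.

$127,900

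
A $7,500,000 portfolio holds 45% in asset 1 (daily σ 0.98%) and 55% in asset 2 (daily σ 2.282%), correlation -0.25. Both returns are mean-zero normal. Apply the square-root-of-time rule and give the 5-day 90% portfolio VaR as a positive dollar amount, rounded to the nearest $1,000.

$263,000

σ_p = √(0.45²·0.98² + 0.55²·2.282² + 2·-0.25·0.45·0.55·0.98·2.282) = 1.222%.
σ_{5d} = 1.222% × √5 = 2.732%.
z(90%) = 1.282.
VaR = 1.282 × 2.732% = 3.502%; on $7,500,000 that is $262,650.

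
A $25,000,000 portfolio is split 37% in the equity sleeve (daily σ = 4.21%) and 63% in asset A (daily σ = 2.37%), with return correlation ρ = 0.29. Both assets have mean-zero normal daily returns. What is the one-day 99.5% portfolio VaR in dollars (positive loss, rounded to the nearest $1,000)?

σ_p² = 0.37²·4.21² + 0.63²·2.37² + 2·0.29·0.37·0.63·4.21·2.37 = 6.0047 (%²).
σ_p = √6.0047 = 2.450%.
At 99.5%, z = 2.576.
VaR = 2.576 × 2.450% = 6.311%; on $25,000,000 that is $1,577,750.

$1,578,000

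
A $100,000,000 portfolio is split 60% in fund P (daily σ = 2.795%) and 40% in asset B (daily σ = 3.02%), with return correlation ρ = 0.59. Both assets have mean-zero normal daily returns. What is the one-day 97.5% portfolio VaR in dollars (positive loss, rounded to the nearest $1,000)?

$5,059,000

σ_p² = 0.6²·2.795² + 0.4²·3.02² + 2·0.59·0.6·0.4·2.795·3.02 = 6.6621 (%²).
σ_p = √6.6621 = 2.581%.
At 97.5%, z = 1.960.
VaR = 1.960 × 2.581% = 5.059%; on $100,000,000 that is $5,059,000.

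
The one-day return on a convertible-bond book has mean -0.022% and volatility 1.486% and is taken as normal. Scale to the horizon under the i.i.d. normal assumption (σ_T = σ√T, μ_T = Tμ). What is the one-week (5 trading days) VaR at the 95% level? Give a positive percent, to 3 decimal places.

5.576%

At 95%, z = 1.645.
σ_{5d} = 1.486% × √5 = 3.323%; μ_{5d} = 5 × -0.022% = -0.110%.
VaR = −(-0.110%) + 1.645 × 3.323% = 5.576%.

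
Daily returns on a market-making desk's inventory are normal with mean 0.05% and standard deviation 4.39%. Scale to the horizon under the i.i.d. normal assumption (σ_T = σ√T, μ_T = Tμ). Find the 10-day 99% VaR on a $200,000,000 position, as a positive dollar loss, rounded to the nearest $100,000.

At 99%, z = 2.326.
σ_{10d} = 4.39% × √10 = 13.882%; μ_{10d} = 10 × 0.05% = 0.500%.
VaR = −(0.500%) + 2.326 × 13.882% = 31.790%.
On $200,000,000: 0.31790 × $200,000,000 = $63,580,000.

$63,600,000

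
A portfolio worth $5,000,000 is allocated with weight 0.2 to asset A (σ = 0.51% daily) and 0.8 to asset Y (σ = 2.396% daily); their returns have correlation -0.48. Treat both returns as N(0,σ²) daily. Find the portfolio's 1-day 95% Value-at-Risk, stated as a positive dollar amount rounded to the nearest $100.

$153,800

σ_p² = 0.2²·0.51² + 0.8²·2.396² + 2·-0.48·0.2·0.8·0.51·2.396 = 3.4968 (%²).
σ_p = √3.4968 = 1.870%.
At 95%, z = 1.645.
VaR = 1.645 × 1.870% = 3.076%; on $5,000,000 that is $153,800.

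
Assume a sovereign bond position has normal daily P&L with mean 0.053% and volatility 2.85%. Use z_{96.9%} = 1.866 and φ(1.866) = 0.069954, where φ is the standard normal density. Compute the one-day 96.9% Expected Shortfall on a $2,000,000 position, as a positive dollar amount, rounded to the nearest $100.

$127,600

Tail multiplier: φ(z)/(1−α) = 0.069954 / 0.031 = 2.257.
ES = −(0.053%) + 2.85% × 2.257 = 6.379%.
On $2,000,000: 0.06379 × $2,000,000 = $127,580.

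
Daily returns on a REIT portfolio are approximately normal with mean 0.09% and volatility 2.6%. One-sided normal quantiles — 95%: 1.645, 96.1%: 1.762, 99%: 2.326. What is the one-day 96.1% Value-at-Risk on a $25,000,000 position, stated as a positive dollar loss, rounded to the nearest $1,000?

$1,123,000

VaR = −μ + z·σ = −(0.09%) + 1.762 × 2.6% = 4.491%.
On $25,000,000: 0.04491 × $25,000,000 = $1,122,750.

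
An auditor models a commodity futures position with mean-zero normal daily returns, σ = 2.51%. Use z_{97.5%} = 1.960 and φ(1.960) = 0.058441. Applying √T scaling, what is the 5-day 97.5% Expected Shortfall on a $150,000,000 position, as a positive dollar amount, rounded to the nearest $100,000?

$19,700,000

σ_{5d} = 2.51% × √5 = 5.613%.
ES multiplier = φ(z)/(1−α) = 0.058441/0.025 = 2.338.
ES = 5.613% × 2.338 = 13.123%; on $150,000,000: $19,684,500.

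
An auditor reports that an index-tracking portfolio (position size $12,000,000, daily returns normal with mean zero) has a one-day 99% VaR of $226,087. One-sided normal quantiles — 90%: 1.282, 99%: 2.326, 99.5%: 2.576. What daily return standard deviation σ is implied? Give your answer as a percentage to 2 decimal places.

0.81%

VaR as a fraction: $226,087 / $12,000,000 = 1.884%.
σ = VaR / z = 1.884% / 2.326 = 0.810%.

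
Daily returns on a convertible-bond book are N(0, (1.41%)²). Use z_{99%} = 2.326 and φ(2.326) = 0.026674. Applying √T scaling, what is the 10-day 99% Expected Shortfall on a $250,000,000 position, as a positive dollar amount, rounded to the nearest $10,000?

$29,730,000

σ_{10d} = 1.41% × √10 = 4.459%.
ES multiplier = φ(z)/(1−α) = 0.026674/0.01 = 2.667.
ES = 4.459% × 2.667 = 11.892%; on $250,000,000: $29,730,000.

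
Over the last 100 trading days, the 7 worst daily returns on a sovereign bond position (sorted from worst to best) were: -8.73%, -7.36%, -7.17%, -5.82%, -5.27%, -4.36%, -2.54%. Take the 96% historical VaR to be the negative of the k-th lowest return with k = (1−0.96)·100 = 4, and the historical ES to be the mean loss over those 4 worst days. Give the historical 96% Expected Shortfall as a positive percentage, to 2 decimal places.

7.27%

The 4 worst returns sum to -29.08%.
ES = −(-29.08%) / 4 = 7.27%.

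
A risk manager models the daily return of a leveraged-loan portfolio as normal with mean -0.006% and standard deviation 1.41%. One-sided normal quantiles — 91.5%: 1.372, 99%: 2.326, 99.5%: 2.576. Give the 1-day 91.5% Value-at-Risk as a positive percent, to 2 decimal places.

VaR = −μ + z·σ = −(-0.006%) + 1.372 × 1.41% = 1.941%.

1.94%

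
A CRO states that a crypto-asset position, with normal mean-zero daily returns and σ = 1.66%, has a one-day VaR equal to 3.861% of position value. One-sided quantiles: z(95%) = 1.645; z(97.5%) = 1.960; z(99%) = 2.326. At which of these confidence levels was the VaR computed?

99%

Implied z = VaR/σ = 3.861 / 1.66 = 2.326.
This matches z(99%) = 2.326.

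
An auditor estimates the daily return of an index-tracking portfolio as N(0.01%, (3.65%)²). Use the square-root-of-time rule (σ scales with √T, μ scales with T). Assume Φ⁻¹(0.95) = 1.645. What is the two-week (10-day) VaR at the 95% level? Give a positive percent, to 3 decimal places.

18.887%

σ_{10d} = 3.65% × √10 = 11.542%; μ_{10d} = 10 × 0.01% = 0.100%.
VaR = −(0.100%) + 1.645 × 11.542% = 18.887%.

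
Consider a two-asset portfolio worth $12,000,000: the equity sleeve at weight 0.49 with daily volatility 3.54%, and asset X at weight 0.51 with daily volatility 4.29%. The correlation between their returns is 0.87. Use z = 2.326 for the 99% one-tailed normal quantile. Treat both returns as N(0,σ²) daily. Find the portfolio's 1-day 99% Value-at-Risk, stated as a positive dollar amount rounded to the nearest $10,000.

σ_p² = 0.49²·3.54² + 0.51²·4.29² + 2·0.87·0.49·0.51·3.54·4.29 = 14.3993 (%²).
σ_p = √14.3993 = 3.795%.
VaR = 2.326 × 3.795% = 8.827%; on $12,000,000 that is $1,059,240.

$1,060,000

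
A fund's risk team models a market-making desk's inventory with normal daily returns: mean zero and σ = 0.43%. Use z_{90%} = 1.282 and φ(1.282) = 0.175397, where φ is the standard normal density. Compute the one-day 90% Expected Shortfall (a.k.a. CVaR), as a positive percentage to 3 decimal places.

Tail multiplier: φ(z)/(1−α) = 0.175397 / 0.1 = 1.754.
ES = 0.43% × 1.754 = 0.754%.

0.754%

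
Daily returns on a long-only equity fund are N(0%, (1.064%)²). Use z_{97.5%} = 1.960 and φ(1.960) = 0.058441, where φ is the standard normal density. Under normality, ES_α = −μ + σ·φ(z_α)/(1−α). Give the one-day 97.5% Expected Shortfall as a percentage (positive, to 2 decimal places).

2.49%

Tail multiplier: φ(z)/(1−α) = 0.058441 / 0.025 = 2.338.
ES = 1.064% × 2.338 = 2.488%.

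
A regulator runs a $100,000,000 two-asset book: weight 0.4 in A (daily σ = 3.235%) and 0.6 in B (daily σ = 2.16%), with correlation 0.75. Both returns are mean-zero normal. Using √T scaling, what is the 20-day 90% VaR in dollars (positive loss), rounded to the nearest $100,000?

$13,900,000

σ_p = √(0.4²·3.235² + 0.6²·2.16² + 2·0.75·0.4·0.6·3.235·2.16) = 2.423%.
σ_{20d} = 2.423% × √20 = 10.836%.
z(90%) = 1.282.
VaR = 1.282 × 10.836% = 13.892%; on $100,000,000 that is $13,892,000.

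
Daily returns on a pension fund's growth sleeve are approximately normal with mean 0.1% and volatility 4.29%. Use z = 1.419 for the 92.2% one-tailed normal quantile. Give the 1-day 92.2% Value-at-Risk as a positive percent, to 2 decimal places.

5.99%

VaR = −μ + z·σ = −(0.1%) + 1.419 × 4.29% = 5.988%.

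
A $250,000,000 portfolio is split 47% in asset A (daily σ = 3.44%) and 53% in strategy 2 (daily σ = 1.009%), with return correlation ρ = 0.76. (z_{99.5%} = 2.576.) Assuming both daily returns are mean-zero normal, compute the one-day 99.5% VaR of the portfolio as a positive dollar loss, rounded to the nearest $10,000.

$13,220,000

σ_p² = 0.47²·3.44² + 0.53²·1.009² + 2·0.76·0.47·0.53·3.44·1.009 = 4.2142 (%²).
σ_p = √4.2142 = 2.053%.
VaR = 2.576 × 2.053% = 5.289%; on $250,000,000 that is $13,222,500.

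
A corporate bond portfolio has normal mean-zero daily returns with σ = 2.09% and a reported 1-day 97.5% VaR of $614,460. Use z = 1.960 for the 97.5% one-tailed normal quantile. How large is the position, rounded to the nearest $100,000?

VaR as a fraction of value: z·σ = 1.960 × 2.09% = 4.0964%.
Position = $614,460 / 0.040964 = $15,000,000.

$15,000,000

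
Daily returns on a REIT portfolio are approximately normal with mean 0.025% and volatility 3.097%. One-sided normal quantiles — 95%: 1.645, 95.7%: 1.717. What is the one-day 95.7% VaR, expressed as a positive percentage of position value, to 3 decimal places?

5.293%

VaR = −μ + z·σ = −(0.025%) + 1.717 × 3.097% = 5.293%.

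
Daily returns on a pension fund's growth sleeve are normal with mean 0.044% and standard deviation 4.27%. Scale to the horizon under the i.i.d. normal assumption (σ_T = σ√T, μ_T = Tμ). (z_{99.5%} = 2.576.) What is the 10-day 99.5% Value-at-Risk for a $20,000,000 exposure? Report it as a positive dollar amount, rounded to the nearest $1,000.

$6,869,000

σ_{10d} = 4.27% × √10 = 13.503%; μ_{10d} = 10 × 0.044% = 0.440%.
VaR = −(0.440%) + 2.576 × 13.503% = 34.344%.
On $20,000,000: 0.34344 × $20,000,000 = $6,868,800.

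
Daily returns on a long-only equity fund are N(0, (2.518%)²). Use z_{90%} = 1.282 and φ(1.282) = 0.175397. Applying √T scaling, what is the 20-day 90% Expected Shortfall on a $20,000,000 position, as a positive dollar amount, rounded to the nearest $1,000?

σ_{20d} = 2.518% × √20 = 11.261%.
ES multiplier = φ(z)/(1−α) = 0.175397/0.1 = 1.754.
ES = 11.261% × 1.754 = 19.752%; on $20,000,000: $3,950,400.

$3,950,000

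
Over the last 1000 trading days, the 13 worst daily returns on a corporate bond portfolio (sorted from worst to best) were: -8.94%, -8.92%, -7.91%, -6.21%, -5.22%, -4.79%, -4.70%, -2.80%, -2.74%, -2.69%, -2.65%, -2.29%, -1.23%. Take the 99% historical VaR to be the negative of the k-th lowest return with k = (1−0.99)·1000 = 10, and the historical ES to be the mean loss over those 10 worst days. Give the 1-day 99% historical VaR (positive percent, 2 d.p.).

2.69%

k = 10; the 10th lowest return is -2.69%, so VaR = 2.69%.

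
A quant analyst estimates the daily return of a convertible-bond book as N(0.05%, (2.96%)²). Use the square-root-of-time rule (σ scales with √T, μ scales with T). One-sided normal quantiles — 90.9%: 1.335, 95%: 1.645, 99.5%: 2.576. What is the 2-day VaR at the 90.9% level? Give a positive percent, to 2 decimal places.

σ_{2d} = 2.96% × √2 = 4.186%; μ_{2d} = 2 × 0.05% = 0.100%.
VaR = −(0.100%) + 1.335 × 4.186% = 5.488%.

5.49%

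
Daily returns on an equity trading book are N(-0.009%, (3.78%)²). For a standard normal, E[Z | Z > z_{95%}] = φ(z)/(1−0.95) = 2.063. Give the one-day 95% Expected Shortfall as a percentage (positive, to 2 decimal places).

ES = −(-0.009%) + 3.78% × 2.063 = 7.807%.

7.81%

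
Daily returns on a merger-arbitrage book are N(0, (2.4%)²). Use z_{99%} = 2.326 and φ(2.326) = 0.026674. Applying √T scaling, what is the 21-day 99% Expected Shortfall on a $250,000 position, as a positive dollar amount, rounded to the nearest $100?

σ_{21d} = 2.4% × √21 = 10.998%.
ES multiplier = φ(z)/(1−α) = 0.026674/0.01 = 2.667.
ES = 10.998% × 2.667 = 29.332%; on $250,000: $73,330.

$73,300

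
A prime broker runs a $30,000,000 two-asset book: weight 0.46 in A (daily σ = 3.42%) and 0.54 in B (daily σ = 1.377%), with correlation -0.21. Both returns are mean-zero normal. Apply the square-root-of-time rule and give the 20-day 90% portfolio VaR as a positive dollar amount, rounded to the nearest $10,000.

σ_p = √(0.46²·3.42² + 0.54²·1.377² + 2·-0.21·0.46·0.54·3.42·1.377) = 1.593%.
σ_{20d} = 1.593% × √20 = 7.124%.
z(90%) = 1.282.
VaR = 1.282 × 7.124% = 9.133%; on $30,000,000 that is $2,739,900.

$2,740,000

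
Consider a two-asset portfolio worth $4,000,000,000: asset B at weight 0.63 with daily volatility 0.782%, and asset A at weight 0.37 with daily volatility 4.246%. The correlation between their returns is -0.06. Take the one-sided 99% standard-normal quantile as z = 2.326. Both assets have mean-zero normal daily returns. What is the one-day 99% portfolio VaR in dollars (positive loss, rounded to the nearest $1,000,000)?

$151,000,000

σ_p² = 0.63²·0.782² + 0.37²·4.246² + 2·-0.06·0.63·0.37·0.782·4.246 = 2.6179 (%²).
σ_p = √2.6179 = 1.618%.
VaR = 2.326 × 1.618% = 3.763%; on $4,000,000,000 that is $150,520,000.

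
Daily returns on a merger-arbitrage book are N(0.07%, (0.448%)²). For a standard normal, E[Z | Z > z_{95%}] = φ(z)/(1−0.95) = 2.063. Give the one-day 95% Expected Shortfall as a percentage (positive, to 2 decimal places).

ES = −(0.07%) + 0.448% × 2.063 = 0.854%.

0.85%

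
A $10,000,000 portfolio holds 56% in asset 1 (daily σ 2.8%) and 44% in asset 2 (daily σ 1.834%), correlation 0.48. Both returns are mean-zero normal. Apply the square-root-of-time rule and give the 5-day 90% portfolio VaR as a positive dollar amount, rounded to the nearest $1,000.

$596,000

σ_p = √(0.56²·2.8² + 0.44²·1.834² + 2·0.48·0.56·0.44·2.8·1.834) = 2.080%.
σ_{5d} = 2.080% × √5 = 4.651%.
z(90%) = 1.282.
VaR = 1.282 × 4.651% = 5.963%; on $10,000,000 that is $596,300.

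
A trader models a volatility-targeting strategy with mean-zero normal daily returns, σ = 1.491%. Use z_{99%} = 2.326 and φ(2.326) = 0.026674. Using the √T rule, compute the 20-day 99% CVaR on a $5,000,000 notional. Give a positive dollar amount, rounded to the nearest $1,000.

σ_{20d} = 1.491% × √20 = 6.668%.
ES multiplier = φ(z)/(1−α) = 0.026674/0.01 = 2.667.
ES = 6.668% × 2.667 = 17.784%; on $5,000,000: $889,200.

$889,000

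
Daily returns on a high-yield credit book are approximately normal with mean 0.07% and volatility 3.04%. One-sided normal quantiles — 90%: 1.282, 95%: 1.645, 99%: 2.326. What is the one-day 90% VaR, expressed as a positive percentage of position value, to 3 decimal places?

VaR = −μ + z·σ = −(0.07%) + 1.282 × 3.04% = 3.827%.

3.827%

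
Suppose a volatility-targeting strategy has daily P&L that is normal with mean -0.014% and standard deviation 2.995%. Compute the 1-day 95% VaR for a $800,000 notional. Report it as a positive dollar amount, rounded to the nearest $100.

At 95% one-sided, z = 1.645.
VaR = −μ + z·σ = −(-0.014%) + 1.645 × 2.995% = 4.941%.
On $800,000: 0.04941 × $800,000 = $39,528.

$39,500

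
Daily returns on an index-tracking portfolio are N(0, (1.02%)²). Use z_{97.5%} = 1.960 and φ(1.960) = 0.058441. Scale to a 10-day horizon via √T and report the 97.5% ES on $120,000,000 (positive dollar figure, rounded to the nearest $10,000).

σ_{10d} = 1.02% × √10 = 3.226%.
ES multiplier = φ(z)/(1−α) = 0.058441/0.025 = 2.338.
ES = 3.226% × 2.338 = 7.542%; on $120,000,000: $9,050,400.

$9,050,000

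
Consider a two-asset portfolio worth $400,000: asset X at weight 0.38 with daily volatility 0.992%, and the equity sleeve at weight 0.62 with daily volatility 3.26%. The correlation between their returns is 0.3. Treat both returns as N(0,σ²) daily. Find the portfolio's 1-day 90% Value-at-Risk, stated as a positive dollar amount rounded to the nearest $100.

σ_p² = 0.38²·0.992² + 0.62²·3.26² + 2·0.3·0.38·0.62·0.992·3.26 = 4.6845 (%²).
σ_p = √4.6845 = 2.164%.
At 90%, z = 1.282.
VaR = 1.282 × 2.164% = 2.774%; on $400,000 that is $11,096.

$11,100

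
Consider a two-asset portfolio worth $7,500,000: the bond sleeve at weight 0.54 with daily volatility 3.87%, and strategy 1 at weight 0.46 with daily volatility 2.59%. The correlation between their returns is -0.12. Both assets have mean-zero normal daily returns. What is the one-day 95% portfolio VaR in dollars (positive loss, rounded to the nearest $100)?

σ_p² = 0.54²·3.87² + 0.46²·2.59² + 2·-0.12·0.54·0.46·3.87·2.59 = 5.1891 (%²).
σ_p = √5.1891 = 2.278%.
At 95%, z = 1.645.
VaR = 1.645 × 2.278% = 3.747%; on $7,500,000 that is $281,025.

$281,000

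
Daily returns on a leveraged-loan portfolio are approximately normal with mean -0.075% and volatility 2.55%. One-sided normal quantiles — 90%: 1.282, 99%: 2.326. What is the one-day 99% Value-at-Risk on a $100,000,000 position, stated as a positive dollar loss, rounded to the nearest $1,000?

VaR = −μ + z·σ = −(-0.075%) + 2.326 × 2.55% = 6.006%.
On $100,000,000: 0.06006 × $100,000,000 = $6,006,000.

$6,006,000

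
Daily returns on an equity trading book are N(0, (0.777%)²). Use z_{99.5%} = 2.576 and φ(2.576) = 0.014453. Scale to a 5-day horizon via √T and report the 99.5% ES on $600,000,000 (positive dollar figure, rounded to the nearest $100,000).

σ_{5d} = 0.777% × √5 = 1.737%.
ES multiplier = φ(z)/(1−α) = 0.014453/0.005 = 2.891.
ES = 1.737% × 2.891 = 5.022%; on $600,000,000: $30,132,000.

$30,100,000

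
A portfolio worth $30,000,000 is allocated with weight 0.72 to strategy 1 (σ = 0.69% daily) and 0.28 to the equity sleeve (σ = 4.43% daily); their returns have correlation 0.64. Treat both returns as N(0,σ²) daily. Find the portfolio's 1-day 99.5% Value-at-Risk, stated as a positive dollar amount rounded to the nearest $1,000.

$1,240,000

σ_p² = 0.72²·0.69² + 0.28²·4.43² + 2·0.64·0.72·0.28·0.69·4.43 = 2.5742 (%²).
σ_p = √2.5742 = 1.604%.
At 99.5%, z = 2.576.
VaR = 2.576 × 1.604% = 4.132%; on $30,000,000 that is $1,239,600.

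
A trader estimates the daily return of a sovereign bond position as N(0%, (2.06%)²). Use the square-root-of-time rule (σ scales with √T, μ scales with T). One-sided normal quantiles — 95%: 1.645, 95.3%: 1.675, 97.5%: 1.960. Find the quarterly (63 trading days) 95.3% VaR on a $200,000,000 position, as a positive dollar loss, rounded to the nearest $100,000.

$54,800,000

σ_{63d} = 2.06% × √63 = 16.351%.
VaR = 1.675 × 16.351% = 27.388%.
On $200,000,000: 0.27388 × $200,000,000 = $54,776,000.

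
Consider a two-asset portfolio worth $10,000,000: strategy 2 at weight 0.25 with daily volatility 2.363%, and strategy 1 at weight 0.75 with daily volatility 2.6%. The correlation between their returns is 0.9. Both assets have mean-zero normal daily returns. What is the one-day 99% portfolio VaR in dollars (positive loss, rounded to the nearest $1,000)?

σ_p² = 0.25²·2.363² + 0.75²·2.6² + 2·0.9·0.25·0.75·2.363·2.6 = 6.2250 (%²).
σ_p = √6.2250 = 2.495%.
At 99%, z = 2.326.
VaR = 2.326 × 2.495% = 5.803%; on $10,000,000 that is $580,300.

$580,000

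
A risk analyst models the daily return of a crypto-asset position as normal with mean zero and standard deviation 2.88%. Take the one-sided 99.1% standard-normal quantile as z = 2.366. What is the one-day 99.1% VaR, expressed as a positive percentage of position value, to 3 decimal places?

VaR = z·σ = 2.366 × 2.88% = 6.814%.

6.814%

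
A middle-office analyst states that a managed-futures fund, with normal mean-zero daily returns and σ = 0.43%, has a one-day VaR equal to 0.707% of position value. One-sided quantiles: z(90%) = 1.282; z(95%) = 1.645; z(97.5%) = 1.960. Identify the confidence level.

95%

Implied z = VaR/σ = 0.707 / 0.43 = 1.644.
This matches z(95%) = 1.645.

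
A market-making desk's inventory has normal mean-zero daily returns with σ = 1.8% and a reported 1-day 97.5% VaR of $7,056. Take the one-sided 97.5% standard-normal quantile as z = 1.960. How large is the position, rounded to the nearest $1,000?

VaR as a fraction of value: z·σ = 1.960 × 1.8% = 3.528%.
Position = $7,056 / 0.03528 = $200,000.

$200,000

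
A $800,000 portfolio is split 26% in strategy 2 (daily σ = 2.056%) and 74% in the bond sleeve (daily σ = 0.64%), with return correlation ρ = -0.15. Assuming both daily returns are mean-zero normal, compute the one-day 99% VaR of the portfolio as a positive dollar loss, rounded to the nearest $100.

$12,300

σ_p² = 0.26²·2.056² + 0.74²·0.64² + 2·-0.15·0.26·0.74·2.056·0.64 = 0.4341 (%²).
σ_p = √0.4341 = 0.659%.
At 99%, z = 2.326.
VaR = 2.326 × 0.659% = 1.533%; on $800,000 that is $12,264.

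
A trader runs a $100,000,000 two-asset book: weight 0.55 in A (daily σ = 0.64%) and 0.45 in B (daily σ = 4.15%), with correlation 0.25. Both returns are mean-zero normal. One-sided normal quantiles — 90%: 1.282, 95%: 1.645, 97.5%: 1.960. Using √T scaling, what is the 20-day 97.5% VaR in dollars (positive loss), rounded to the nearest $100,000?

σ_p = √(0.55²·0.64² + 0.45²·4.15² + 2·0.25·0.55·0.45·0.64·4.15) = 1.985%.
σ_{20d} = 1.985% × √20 = 8.877%.
VaR = 1.960 × 8.877% = 17.399%; on $100,000,000 that is $17,399,000.

$17,400,000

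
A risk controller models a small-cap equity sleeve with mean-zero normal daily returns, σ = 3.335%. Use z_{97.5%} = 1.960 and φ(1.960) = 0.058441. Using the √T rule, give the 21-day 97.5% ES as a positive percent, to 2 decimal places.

35.73%

σ_{21d} = 3.335% × √21 = 15.283%.
ES multiplier = φ(z)/(1−α) = 0.058441/0.025 = 2.338.
ES = 15.283% × 2.338 = 35.732%.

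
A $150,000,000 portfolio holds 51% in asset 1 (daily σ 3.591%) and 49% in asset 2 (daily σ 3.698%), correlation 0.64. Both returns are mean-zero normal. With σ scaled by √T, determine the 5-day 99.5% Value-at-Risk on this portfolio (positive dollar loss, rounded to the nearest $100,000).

$28,500,000

σ_p = √(0.51²·3.591² + 0.49²·3.698² + 2·0.64·0.51·0.49·3.591·3.698) = 3.299%.
σ_{5d} = 3.299% × √5 = 7.377%.
z(99.5%) = 2.576.
VaR = 2.576 × 7.377% = 19.003%; on $150,000,000 that is $28,504,500.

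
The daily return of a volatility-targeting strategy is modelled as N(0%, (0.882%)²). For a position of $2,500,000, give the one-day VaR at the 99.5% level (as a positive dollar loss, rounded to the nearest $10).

At 99.5% one-sided, z = 2.576.
VaR = z·σ = 2.576 × 0.882% = 2.272%.
On $2,500,000: 0.02272 × $2,500,000 = $56,800.

$56,800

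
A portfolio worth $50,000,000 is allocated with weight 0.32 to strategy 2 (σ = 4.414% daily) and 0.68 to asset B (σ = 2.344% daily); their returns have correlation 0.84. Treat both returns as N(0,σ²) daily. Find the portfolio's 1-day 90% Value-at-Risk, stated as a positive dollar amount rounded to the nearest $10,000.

$1,850,000

σ_p² = 0.32²·4.414² + 0.68²·2.344² + 2·0.84·0.32·0.68·4.414·2.344 = 8.3180 (%²).
σ_p = √8.3180 = 2.884%.
At 90%, z = 1.282.
VaR = 1.282 × 2.884% = 3.697%; on $50,000,000 that is $1,848,500.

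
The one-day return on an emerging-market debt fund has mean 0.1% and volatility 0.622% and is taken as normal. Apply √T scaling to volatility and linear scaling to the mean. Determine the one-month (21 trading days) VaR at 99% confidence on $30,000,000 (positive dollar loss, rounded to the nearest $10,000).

$1,360,000

At 99%, z = 2.326.
σ_{21d} = 0.622% × √21 = 2.850%; μ_{21d} = 21 × 0.1% = 2.100%.
VaR = −(2.100%) + 2.326 × 2.850% = 4.529%.
On $30,000,000: 0.04529 × $30,000,000 = $1,358,700.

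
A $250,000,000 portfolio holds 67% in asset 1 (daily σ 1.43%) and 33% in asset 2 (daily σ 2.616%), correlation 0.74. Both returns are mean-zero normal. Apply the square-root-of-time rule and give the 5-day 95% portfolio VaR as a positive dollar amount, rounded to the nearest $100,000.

$15,600,000

σ_p = √(0.67²·1.43² + 0.33²·2.616² + 2·0.74·0.67·0.33·1.43·2.616) = 1.699%.
σ_{5d} = 1.699% × √5 = 3.799%.
z(95%) = 1.645.
VaR = 1.645 × 3.799% = 6.249%; on $250,000,000 that is $15,622,500.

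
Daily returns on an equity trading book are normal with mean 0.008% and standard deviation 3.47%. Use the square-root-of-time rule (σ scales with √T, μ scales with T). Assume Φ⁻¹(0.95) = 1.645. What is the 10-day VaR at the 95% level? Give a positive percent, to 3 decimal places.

17.971%

σ_{10d} = 3.47% × √10 = 10.973%; μ_{10d} = 10 × 0.008% = 0.080%.
VaR = −(0.080%) + 1.645 × 10.973% = 17.971%.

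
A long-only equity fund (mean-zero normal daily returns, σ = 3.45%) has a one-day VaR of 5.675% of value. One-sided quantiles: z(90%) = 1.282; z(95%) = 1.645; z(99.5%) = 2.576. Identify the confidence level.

95%

Implied z = VaR/σ = 5.675 / 3.45 = 1.645.
This matches z(95%) = 1.645.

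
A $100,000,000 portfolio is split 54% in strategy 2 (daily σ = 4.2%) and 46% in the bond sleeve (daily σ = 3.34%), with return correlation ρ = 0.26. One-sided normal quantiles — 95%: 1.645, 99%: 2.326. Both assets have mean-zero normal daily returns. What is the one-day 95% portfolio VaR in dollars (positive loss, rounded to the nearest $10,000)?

$5,020,000

σ_p² = 0.54²·4.2² + 0.46²·3.34² + 2·0.26·0.54·0.46·4.2·3.34 = 9.3163 (%²).
σ_p = √9.3163 = 3.052%.
VaR = 1.645 × 3.052% = 5.021%; on $100,000,000 that is $5,021,000.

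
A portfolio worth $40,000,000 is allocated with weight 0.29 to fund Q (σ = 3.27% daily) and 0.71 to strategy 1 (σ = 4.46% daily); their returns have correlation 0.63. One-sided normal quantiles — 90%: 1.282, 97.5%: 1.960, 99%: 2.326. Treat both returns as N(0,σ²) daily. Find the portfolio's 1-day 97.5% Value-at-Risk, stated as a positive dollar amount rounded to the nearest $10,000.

σ_p² = 0.29²·3.27² + 0.71²·4.46² + 2·0.63·0.29·0.71·3.27·4.46 = 14.7103 (%²).
σ_p = √14.7103 = 3.835%.
VaR = 1.960 × 3.835% = 7.517%; on $40,000,000 that is $3,006,800.

$3,010,000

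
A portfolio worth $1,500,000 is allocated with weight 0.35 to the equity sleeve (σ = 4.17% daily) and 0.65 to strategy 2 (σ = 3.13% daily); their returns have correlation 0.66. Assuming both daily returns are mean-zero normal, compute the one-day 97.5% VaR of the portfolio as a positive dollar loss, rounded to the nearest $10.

$93,840

σ_p² = 0.35²·4.17² + 0.65²·3.13² + 2·0.66·0.35·0.65·4.17·3.13 = 10.1889 (%²).
σ_p = √10.1889 = 3.192%.
At 97.5%, z = 1.960.
VaR = 1.960 × 3.192% = 6.256%; on $1,500,000 that is $93,840.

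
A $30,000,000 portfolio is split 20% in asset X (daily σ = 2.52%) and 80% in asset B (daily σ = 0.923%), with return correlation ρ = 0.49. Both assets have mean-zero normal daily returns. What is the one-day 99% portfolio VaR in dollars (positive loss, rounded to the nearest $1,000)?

$753,000

σ_p² = 0.2²·2.52² + 0.8²·0.923² + 2·0.49·0.2·0.8·2.52·0.923 = 1.1640 (%²).
σ_p = √1.1640 = 1.079%.
At 99%, z = 2.326.
VaR = 2.326 × 1.079% = 2.510%; on $30,000,000 that is $753,000.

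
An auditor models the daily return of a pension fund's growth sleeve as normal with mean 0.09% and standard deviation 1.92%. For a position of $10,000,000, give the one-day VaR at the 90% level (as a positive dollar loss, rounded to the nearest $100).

At 90% one-sided, z = 1.282.
VaR = −μ + z·σ = −(0.09%) + 1.282 × 1.92% = 2.371%.
On $10,000,000: 0.02371 × $10,000,000 = $237,100.

$237,100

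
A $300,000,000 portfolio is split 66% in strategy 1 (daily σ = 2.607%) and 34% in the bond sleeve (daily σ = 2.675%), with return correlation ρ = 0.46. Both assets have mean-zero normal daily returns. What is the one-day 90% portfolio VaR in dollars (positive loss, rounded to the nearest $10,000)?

σ_p² = 0.66²·2.607² + 0.34²·2.675² + 2·0.46·0.66·0.34·2.607·2.675 = 5.2274 (%²).
σ_p = √5.2274 = 2.286%.
At 90%, z = 1.282.
VaR = 1.282 × 2.286% = 2.931%; on $300,000,000 that is $8,793,000.

$8,790,000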